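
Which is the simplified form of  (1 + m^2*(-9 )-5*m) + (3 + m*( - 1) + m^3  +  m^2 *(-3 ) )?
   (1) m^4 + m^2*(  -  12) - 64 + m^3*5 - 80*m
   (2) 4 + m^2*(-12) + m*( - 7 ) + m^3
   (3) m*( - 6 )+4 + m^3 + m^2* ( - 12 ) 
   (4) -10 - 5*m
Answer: 3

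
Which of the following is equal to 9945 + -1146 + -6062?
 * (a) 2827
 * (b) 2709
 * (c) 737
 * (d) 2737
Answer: d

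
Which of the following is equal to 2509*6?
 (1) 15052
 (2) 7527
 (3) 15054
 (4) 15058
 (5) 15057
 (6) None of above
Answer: 3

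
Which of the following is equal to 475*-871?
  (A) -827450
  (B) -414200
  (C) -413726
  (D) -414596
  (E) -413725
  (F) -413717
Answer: E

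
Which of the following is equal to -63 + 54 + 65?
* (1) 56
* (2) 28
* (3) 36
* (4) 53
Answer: 1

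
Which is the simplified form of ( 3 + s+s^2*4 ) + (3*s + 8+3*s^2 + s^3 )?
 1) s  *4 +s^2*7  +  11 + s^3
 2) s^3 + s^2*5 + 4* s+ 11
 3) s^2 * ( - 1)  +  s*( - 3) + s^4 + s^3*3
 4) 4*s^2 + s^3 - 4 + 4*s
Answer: 1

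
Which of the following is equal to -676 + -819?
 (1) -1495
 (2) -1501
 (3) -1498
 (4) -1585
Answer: 1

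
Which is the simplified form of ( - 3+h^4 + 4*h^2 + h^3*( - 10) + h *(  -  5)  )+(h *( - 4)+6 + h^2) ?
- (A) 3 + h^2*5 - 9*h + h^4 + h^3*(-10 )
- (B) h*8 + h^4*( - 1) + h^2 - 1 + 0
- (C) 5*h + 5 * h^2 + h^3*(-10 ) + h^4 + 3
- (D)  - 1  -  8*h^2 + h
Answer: A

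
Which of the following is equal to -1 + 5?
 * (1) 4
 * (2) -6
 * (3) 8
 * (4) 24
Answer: 1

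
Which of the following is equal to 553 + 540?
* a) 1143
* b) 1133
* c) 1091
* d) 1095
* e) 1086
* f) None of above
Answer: f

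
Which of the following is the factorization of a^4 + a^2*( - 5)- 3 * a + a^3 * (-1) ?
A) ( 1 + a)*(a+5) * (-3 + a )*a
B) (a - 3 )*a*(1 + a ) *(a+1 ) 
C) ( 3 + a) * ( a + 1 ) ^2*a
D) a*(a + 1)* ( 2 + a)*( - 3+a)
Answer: B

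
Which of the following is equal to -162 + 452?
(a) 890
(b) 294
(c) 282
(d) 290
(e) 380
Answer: d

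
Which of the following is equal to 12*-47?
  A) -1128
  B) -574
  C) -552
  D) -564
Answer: D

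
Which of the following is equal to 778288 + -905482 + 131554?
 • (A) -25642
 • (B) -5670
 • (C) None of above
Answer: C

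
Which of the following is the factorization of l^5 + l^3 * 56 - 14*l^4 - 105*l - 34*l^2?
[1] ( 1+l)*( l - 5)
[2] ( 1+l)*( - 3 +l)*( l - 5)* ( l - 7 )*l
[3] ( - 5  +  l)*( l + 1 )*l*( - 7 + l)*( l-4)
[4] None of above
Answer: 2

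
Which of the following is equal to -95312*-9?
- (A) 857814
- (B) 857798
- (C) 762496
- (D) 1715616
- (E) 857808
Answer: E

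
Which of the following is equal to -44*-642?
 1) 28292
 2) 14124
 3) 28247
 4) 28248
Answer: 4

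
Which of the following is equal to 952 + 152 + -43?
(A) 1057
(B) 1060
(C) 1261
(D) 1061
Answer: D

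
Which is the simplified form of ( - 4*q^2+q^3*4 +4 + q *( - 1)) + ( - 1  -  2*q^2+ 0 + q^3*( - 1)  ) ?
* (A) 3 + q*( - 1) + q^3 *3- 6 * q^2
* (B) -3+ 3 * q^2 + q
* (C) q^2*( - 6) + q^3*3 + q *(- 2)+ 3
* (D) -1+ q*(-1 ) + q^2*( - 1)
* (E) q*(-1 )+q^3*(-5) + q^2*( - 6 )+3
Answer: A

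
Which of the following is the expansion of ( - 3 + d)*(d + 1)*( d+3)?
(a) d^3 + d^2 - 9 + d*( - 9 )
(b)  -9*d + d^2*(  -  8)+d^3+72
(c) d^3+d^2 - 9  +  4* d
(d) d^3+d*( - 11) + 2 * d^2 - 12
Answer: a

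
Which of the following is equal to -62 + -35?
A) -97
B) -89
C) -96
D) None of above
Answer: A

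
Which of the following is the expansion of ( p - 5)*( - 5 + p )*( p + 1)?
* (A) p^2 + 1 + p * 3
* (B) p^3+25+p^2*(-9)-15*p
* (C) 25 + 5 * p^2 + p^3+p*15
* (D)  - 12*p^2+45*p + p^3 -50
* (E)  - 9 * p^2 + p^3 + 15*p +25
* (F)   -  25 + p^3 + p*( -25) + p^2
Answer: E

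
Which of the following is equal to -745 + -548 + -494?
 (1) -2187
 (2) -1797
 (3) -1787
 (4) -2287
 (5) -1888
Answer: 3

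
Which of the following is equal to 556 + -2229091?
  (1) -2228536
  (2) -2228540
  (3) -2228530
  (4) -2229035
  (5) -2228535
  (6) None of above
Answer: 5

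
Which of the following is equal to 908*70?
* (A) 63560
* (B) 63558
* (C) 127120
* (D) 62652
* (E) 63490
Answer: A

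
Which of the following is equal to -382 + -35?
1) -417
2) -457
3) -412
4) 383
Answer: 1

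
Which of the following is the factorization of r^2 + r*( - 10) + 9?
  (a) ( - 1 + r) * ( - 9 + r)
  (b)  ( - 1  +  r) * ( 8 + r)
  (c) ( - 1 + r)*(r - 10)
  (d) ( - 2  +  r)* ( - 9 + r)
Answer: a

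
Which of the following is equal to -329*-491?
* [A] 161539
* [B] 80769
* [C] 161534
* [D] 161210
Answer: A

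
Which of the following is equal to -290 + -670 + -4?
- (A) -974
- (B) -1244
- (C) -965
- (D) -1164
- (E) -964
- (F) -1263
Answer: E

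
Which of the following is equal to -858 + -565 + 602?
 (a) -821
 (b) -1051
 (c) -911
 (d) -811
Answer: a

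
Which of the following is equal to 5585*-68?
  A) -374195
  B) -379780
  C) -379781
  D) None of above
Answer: B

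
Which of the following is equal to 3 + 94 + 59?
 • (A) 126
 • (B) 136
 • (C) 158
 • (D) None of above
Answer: D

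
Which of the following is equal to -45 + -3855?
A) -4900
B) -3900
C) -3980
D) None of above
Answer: B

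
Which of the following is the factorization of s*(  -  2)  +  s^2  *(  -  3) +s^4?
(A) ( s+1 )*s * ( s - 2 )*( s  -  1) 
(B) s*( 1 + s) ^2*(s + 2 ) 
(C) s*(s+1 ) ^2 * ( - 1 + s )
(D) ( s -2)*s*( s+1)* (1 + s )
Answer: D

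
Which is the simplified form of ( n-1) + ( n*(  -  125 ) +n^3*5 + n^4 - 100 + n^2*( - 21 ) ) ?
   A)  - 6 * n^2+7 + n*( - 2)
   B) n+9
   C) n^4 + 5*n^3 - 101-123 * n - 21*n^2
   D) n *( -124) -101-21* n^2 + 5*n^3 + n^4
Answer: D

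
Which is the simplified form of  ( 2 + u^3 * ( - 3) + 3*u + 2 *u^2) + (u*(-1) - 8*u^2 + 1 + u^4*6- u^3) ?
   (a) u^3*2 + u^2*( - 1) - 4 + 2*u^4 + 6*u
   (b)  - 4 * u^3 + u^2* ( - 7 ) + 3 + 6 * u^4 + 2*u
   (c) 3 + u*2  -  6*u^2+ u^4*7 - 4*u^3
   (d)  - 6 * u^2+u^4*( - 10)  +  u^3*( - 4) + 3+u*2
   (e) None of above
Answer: e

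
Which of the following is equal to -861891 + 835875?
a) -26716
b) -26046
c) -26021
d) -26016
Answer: d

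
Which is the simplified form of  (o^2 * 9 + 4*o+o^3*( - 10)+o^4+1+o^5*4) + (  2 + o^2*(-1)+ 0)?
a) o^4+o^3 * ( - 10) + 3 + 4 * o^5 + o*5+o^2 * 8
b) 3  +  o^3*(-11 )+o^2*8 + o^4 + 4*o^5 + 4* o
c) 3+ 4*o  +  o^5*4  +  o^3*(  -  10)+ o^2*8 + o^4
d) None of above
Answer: c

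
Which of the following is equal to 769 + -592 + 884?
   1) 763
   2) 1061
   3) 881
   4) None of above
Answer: 2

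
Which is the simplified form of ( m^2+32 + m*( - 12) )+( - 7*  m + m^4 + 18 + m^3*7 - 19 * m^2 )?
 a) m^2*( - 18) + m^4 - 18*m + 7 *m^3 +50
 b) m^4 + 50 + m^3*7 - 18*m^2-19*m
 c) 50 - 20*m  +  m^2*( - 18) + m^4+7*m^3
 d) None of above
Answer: b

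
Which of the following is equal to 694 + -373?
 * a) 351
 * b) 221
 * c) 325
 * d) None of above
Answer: d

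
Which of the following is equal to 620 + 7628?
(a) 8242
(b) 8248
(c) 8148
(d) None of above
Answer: b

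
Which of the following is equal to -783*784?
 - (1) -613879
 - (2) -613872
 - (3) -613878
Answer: 2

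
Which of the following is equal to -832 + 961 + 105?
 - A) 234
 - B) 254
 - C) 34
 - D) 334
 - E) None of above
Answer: A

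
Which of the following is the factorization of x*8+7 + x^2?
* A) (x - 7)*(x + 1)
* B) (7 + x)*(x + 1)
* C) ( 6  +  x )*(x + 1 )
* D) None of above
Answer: B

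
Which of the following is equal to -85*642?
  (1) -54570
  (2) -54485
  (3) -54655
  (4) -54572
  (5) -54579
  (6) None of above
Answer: 1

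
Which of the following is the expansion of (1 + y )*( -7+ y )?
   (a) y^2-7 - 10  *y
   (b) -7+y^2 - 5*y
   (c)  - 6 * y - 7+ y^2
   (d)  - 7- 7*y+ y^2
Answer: c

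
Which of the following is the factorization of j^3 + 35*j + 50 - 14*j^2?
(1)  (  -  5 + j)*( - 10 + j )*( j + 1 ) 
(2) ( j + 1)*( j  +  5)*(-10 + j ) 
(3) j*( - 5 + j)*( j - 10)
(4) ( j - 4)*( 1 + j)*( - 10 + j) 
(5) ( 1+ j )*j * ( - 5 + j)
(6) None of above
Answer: 1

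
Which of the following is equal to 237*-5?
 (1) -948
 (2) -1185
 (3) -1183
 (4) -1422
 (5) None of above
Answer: 2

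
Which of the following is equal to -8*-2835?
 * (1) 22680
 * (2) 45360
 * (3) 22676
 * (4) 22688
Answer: 1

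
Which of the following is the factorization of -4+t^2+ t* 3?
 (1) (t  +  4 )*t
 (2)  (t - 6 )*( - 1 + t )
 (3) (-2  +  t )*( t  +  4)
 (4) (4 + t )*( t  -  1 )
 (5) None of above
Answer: 4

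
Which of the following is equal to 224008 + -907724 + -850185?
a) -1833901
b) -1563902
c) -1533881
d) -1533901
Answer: d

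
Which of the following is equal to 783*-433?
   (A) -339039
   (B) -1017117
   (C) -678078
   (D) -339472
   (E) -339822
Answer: A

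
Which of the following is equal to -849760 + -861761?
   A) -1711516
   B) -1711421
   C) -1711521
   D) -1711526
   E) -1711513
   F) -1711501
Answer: C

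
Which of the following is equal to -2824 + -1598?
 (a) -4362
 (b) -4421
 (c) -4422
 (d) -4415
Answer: c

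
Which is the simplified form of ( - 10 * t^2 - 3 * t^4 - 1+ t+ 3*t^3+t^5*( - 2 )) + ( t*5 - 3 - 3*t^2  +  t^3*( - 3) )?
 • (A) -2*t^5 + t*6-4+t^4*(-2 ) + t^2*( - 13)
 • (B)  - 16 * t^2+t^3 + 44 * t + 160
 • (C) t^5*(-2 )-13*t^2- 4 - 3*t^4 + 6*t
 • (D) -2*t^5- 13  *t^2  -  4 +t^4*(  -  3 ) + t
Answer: C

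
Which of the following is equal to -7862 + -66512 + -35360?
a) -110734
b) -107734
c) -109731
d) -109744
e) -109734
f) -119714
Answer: e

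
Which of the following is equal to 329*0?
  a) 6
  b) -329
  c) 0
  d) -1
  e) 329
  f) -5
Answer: c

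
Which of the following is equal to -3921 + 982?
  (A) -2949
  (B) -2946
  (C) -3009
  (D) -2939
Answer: D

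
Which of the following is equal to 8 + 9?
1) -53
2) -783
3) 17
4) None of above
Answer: 3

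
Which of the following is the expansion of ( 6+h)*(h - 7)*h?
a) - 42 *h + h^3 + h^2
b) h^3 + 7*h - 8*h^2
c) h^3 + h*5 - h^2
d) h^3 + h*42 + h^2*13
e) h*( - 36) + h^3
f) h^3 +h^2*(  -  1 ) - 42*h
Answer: f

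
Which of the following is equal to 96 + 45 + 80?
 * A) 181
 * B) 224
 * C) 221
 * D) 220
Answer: C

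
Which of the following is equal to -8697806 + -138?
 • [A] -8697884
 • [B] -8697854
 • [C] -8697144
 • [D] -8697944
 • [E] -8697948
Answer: D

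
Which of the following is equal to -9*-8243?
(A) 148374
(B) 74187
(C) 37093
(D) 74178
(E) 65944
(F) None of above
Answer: B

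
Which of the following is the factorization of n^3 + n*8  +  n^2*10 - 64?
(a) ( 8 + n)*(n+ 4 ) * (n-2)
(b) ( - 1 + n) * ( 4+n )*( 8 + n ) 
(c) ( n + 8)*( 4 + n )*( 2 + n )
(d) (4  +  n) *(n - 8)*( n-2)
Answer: a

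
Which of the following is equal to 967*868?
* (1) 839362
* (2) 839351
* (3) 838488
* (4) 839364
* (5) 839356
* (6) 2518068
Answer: 5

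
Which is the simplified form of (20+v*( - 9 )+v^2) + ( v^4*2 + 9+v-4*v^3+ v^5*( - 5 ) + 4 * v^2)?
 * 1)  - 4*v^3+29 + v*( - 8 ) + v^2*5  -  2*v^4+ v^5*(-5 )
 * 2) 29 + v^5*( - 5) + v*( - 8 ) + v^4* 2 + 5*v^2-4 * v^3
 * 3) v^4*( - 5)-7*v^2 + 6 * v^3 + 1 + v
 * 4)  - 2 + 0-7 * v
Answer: 2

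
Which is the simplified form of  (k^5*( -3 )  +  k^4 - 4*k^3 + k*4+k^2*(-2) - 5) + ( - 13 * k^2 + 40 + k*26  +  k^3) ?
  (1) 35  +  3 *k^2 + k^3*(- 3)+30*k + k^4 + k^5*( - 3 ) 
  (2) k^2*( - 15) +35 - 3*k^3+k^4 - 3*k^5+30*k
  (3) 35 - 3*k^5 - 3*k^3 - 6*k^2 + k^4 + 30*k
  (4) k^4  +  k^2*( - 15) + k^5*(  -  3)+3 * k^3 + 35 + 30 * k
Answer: 2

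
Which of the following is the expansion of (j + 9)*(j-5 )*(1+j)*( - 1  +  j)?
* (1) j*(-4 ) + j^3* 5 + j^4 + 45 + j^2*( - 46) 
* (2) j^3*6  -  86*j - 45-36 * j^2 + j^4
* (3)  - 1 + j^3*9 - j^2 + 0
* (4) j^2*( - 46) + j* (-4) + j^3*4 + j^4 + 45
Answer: 4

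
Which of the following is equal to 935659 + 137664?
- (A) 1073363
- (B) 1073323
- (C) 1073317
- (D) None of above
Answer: B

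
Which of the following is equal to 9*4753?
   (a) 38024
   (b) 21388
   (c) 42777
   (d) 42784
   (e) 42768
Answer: c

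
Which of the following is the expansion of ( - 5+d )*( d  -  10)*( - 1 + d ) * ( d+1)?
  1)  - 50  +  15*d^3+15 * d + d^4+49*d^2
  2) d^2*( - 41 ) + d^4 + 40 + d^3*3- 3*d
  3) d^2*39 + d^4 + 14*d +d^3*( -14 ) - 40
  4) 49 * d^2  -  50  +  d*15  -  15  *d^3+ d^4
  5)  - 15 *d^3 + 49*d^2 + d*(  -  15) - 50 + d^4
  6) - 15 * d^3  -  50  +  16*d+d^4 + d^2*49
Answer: 4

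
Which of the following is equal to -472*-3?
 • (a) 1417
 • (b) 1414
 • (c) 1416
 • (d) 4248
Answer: c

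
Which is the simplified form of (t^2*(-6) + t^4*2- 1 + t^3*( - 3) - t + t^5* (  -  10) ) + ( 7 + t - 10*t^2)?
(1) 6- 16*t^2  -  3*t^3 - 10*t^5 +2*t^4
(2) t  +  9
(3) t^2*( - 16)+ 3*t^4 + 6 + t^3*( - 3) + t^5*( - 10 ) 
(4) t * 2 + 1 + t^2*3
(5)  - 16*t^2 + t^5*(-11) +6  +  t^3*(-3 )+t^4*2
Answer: 1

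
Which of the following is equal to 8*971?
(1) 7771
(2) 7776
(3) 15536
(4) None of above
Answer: 4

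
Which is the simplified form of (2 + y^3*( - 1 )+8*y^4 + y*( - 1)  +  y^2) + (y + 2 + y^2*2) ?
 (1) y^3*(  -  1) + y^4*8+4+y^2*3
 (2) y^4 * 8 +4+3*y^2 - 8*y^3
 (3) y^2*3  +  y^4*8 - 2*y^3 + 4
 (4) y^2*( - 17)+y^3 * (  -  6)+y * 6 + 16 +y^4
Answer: 1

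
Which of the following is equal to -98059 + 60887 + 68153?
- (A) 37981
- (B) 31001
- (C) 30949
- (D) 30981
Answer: D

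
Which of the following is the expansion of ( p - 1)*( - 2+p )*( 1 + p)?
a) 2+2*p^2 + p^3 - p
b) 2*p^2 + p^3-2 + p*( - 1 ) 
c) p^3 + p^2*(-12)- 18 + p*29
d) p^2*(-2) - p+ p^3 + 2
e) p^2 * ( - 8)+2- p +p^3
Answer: d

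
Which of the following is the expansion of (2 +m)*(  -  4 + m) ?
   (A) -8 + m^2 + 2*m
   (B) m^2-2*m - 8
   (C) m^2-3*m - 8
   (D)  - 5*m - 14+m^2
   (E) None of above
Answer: B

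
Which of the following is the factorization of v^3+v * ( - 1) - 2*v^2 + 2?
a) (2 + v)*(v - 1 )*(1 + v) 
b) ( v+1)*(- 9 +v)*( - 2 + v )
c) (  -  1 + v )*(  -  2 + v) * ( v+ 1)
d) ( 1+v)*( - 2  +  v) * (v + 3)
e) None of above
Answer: c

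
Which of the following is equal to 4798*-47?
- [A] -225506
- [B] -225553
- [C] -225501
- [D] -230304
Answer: A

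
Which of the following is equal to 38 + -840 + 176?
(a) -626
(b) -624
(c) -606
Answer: a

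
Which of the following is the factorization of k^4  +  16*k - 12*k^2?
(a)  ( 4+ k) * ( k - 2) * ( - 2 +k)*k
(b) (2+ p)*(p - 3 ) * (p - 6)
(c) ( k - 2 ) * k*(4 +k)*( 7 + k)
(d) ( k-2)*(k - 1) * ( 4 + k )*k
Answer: a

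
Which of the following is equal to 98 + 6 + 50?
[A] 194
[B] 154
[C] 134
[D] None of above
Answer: B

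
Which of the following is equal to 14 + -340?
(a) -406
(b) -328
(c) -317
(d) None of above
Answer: d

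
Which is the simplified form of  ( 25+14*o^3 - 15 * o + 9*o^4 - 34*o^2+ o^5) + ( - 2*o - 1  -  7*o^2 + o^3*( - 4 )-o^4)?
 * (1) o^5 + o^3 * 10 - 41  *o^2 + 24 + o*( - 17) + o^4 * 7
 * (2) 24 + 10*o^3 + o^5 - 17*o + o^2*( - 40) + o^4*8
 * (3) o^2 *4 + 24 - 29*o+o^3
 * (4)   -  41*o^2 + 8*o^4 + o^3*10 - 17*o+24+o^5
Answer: 4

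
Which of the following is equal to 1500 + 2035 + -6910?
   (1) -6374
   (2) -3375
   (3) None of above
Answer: 2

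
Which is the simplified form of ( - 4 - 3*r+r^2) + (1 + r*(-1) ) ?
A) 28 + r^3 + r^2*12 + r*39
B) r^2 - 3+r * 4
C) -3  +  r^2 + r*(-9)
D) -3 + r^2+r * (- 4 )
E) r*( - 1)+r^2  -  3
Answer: D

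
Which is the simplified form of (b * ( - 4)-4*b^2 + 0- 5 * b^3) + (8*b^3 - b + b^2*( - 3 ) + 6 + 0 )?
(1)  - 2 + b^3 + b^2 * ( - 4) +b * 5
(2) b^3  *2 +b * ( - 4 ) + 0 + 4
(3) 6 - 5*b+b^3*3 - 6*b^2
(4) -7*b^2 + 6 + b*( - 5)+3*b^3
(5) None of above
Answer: 4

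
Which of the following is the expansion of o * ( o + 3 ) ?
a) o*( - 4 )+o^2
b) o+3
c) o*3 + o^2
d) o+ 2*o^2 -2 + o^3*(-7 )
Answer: c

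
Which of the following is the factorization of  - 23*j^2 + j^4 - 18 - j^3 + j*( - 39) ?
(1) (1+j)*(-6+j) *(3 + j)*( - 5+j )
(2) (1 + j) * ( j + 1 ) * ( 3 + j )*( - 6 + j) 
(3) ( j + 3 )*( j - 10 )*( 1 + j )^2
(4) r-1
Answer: 2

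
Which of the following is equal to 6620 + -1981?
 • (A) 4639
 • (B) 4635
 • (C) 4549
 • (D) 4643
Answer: A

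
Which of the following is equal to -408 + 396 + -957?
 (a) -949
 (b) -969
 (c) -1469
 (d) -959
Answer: b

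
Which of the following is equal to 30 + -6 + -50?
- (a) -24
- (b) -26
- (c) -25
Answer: b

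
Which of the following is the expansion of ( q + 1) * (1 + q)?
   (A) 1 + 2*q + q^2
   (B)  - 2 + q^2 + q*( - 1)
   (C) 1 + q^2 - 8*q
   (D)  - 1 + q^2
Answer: A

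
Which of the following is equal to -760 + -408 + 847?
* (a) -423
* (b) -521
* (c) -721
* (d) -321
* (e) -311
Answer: d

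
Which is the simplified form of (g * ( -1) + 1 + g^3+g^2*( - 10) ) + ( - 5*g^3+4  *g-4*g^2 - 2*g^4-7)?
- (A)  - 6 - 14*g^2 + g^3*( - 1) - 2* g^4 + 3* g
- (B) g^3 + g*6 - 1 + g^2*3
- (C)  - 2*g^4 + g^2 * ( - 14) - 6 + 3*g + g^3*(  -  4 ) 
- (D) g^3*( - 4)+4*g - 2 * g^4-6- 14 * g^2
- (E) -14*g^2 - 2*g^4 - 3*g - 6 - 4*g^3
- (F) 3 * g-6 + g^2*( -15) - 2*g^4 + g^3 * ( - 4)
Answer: C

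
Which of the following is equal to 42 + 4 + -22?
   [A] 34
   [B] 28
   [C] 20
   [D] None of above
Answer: D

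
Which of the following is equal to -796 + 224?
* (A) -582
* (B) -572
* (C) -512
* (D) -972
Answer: B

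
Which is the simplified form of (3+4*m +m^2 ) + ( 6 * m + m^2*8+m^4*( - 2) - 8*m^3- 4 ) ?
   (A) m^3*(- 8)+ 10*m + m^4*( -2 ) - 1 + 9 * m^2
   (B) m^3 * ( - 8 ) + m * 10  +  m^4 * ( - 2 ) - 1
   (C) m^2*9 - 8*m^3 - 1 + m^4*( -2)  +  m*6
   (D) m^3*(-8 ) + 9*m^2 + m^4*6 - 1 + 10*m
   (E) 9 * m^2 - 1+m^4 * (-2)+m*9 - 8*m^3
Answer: A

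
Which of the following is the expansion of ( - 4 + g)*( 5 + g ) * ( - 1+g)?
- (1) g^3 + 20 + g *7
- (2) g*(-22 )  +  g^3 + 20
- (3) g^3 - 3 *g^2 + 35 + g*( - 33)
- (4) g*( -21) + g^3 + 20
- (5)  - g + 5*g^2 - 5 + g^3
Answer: 4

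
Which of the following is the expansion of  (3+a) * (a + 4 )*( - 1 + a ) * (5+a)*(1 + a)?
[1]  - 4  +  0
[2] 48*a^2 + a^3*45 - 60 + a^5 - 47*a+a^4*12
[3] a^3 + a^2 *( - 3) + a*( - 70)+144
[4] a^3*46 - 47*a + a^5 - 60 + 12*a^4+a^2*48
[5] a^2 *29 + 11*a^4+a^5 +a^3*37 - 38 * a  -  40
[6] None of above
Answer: 4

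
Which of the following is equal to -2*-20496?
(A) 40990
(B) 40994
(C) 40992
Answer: C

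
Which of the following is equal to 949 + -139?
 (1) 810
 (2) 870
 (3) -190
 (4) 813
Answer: 1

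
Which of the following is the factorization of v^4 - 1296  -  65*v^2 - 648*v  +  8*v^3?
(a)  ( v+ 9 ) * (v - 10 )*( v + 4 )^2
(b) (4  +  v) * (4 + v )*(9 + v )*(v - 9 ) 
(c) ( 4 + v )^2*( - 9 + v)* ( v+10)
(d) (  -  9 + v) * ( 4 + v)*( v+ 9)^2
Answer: b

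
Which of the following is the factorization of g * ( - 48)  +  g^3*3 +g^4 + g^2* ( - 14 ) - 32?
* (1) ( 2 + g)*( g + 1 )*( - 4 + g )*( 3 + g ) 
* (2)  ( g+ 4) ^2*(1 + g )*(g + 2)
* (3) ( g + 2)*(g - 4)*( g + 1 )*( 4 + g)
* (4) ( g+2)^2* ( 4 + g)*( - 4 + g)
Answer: 3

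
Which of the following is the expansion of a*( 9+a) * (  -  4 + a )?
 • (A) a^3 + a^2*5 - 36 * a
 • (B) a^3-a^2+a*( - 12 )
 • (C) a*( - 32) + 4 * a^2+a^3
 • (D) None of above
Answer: A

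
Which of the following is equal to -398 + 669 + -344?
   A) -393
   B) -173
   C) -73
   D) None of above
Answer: C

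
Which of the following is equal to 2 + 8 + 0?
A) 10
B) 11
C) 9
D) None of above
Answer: A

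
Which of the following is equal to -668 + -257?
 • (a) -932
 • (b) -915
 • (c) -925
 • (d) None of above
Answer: c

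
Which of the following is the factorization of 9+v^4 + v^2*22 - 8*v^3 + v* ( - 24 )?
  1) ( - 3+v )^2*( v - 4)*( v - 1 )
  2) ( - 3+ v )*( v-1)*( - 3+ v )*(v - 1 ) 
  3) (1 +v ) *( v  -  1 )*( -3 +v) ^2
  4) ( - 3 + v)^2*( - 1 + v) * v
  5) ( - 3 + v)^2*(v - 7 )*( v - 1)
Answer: 2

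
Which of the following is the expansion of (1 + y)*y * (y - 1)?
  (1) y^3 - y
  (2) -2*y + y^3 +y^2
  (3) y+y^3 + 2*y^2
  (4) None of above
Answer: 1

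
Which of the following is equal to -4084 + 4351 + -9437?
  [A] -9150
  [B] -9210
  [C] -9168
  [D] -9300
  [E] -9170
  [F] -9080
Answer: E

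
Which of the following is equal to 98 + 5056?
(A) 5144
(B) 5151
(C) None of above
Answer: C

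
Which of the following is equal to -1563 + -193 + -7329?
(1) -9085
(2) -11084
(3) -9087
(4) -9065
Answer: 1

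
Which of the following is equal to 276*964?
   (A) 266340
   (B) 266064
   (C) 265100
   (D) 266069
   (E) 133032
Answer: B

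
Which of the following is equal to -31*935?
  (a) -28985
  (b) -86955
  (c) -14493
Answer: a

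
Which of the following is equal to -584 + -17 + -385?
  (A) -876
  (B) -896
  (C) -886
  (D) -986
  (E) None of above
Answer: D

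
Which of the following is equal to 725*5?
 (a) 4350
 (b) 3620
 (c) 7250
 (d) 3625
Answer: d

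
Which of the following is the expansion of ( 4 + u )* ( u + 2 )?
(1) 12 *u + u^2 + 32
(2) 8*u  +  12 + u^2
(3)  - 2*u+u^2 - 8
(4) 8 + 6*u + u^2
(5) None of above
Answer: 4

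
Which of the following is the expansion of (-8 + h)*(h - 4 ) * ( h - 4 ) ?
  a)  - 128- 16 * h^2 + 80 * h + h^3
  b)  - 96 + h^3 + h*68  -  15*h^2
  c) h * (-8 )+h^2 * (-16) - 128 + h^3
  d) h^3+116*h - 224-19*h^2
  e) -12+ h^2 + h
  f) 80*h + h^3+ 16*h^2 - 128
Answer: a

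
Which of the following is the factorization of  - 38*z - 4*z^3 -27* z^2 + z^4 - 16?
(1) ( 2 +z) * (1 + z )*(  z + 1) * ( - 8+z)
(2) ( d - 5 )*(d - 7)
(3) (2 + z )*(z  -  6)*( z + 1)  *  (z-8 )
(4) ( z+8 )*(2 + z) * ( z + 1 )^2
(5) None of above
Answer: 1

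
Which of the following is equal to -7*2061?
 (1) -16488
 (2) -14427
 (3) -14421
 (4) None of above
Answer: 2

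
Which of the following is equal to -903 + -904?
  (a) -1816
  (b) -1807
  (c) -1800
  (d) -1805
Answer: b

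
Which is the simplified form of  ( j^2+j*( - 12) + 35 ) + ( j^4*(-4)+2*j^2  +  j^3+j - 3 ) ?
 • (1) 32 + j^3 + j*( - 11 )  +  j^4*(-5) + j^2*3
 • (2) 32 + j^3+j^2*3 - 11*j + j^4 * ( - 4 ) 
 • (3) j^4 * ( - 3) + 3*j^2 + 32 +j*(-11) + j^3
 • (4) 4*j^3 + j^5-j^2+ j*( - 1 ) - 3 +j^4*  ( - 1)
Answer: 2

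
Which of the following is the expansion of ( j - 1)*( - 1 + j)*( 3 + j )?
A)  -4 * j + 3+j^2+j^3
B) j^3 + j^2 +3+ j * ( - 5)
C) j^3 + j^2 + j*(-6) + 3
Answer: B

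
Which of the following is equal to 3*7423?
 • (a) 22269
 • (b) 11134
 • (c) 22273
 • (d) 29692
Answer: a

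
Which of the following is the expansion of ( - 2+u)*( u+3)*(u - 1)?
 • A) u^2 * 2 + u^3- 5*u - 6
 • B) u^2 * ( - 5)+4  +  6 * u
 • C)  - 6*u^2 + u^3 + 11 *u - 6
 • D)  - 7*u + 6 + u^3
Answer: D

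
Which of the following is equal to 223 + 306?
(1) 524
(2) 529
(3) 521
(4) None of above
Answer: 2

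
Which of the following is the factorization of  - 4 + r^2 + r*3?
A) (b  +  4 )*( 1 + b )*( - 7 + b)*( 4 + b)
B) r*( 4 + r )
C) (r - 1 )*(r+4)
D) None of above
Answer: C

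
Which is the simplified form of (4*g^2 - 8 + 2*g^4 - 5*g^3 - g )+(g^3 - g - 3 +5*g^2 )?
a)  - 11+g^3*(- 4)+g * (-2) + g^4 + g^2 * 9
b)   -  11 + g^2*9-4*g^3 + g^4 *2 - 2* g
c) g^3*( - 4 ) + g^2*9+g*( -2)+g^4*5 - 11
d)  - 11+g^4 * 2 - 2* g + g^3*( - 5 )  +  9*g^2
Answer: b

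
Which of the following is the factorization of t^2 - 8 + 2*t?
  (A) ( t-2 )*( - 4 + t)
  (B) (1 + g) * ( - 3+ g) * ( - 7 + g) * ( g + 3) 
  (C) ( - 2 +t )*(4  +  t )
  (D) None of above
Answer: C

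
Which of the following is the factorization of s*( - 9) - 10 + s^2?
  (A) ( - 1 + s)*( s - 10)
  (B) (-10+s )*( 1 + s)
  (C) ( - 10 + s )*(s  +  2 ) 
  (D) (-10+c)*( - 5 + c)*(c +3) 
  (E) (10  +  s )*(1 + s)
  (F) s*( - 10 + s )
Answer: B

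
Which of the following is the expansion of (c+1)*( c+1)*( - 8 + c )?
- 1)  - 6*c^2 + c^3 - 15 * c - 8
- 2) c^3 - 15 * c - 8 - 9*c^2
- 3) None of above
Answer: 1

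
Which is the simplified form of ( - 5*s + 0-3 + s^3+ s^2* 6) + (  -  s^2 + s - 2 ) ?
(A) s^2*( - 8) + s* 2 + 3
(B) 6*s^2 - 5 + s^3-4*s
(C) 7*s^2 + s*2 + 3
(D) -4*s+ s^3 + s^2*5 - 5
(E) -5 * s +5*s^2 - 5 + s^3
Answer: D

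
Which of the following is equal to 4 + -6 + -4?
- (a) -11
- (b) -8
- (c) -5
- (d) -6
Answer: d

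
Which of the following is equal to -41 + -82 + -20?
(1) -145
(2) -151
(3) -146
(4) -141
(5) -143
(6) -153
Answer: 5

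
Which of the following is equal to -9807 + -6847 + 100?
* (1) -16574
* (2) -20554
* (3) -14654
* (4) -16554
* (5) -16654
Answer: 4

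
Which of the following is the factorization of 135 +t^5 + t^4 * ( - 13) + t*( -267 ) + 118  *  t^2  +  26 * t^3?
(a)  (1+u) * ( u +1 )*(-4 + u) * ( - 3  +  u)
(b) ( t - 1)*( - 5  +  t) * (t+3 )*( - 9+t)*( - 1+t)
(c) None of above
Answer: b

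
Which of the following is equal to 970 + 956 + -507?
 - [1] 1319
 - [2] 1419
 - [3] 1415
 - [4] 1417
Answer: 2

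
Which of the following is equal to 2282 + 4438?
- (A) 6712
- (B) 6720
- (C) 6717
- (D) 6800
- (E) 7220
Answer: B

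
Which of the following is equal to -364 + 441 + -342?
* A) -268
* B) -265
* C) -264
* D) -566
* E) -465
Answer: B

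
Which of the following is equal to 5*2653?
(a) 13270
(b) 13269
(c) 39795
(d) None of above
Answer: d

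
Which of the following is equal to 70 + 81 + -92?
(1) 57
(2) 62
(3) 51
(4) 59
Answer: 4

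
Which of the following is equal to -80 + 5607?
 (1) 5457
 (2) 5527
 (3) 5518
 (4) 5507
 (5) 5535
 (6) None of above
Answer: 2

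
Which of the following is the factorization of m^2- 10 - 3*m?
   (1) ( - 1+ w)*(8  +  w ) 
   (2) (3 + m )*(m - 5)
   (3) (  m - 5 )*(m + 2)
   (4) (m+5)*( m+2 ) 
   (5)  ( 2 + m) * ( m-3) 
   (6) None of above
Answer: 3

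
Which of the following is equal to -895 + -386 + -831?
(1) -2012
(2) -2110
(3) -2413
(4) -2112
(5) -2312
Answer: 4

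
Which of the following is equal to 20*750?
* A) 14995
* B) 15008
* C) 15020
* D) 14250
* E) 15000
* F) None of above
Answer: E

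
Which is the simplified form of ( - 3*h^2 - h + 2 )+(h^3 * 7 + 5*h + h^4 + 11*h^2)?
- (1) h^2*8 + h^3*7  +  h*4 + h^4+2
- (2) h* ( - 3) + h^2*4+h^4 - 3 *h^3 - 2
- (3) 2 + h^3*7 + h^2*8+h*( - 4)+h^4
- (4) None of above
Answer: 1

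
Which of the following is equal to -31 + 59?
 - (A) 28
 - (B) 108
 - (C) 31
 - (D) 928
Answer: A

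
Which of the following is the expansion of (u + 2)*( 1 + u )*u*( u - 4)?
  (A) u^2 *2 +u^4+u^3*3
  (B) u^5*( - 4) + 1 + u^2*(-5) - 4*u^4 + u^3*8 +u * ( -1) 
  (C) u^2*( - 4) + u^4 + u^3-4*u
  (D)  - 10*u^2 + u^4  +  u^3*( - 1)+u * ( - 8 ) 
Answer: D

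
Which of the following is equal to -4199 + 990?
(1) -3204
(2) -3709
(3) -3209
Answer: 3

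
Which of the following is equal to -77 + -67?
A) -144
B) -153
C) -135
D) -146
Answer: A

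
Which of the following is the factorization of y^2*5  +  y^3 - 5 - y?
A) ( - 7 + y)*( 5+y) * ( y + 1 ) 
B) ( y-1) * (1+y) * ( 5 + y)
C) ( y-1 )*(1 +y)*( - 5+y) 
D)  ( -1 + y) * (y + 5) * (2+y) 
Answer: B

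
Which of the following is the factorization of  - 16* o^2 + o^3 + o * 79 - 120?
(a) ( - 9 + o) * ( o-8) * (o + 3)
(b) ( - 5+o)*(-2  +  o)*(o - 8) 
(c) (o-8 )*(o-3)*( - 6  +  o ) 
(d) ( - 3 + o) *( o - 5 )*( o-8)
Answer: d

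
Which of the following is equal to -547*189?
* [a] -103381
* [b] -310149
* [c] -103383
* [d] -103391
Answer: c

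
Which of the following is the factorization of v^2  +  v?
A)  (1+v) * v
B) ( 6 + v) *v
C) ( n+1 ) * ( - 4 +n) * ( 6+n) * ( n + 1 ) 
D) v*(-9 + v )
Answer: A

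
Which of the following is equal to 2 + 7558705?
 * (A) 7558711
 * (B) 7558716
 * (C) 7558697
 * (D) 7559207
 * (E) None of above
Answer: E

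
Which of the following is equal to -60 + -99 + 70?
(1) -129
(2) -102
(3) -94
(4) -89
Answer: 4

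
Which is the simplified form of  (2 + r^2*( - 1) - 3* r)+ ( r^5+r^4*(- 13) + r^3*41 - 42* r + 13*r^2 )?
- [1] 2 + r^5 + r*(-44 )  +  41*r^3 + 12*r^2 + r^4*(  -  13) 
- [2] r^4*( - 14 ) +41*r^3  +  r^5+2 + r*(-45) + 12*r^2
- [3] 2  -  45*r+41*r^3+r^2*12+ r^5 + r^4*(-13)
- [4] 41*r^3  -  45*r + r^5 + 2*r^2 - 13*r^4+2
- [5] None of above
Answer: 3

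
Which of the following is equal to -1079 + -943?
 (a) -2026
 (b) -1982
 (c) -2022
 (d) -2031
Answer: c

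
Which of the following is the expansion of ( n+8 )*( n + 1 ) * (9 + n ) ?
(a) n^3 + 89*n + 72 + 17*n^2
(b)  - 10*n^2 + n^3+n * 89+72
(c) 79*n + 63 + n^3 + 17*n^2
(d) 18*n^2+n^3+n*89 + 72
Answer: d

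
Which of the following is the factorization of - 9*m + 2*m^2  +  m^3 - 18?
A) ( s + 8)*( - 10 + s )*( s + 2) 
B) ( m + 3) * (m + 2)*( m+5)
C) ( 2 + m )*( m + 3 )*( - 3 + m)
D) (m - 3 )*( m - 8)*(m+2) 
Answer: C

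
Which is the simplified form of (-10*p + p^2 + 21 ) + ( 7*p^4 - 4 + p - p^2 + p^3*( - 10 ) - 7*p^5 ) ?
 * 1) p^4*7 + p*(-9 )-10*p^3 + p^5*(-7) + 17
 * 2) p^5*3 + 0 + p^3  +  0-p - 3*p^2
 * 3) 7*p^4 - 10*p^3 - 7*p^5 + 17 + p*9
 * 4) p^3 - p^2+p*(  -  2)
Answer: 1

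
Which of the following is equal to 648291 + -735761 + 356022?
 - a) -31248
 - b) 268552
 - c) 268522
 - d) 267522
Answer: b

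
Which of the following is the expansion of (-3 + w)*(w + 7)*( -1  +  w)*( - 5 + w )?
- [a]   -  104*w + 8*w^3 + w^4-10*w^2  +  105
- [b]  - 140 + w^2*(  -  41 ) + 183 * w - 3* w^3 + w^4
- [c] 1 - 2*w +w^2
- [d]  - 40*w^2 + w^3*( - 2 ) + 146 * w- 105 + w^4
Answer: d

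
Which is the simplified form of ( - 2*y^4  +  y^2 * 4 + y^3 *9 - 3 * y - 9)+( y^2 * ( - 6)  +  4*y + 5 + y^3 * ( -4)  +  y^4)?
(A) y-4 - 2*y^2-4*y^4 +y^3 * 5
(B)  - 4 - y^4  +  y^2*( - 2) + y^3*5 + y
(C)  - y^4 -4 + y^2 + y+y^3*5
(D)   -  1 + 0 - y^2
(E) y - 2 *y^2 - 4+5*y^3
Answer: B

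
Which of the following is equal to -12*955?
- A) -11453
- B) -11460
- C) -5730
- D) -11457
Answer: B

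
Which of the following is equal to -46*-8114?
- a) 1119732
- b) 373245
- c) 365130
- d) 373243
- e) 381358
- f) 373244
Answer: f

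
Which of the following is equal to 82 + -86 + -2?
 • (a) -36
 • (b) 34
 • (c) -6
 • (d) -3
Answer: c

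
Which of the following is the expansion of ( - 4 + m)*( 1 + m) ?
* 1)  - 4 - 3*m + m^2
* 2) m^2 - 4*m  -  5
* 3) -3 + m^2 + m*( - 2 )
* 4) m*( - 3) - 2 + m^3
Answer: 1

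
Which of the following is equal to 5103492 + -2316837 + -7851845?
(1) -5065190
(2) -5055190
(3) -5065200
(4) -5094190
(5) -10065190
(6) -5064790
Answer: 1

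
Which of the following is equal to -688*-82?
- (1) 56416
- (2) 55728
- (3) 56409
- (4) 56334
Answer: 1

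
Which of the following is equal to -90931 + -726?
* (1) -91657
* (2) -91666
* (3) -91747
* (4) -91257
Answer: 1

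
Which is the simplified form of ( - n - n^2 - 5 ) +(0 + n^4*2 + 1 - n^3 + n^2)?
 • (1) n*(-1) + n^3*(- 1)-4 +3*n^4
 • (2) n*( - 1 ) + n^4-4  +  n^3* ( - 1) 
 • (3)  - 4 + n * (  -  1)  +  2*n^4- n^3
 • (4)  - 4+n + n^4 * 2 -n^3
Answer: 3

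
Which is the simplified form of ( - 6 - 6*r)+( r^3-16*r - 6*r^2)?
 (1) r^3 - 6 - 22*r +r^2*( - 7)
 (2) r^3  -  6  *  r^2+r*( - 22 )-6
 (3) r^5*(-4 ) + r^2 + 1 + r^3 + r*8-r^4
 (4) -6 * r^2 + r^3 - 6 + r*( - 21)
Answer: 2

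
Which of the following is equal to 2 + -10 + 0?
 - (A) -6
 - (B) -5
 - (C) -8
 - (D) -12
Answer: C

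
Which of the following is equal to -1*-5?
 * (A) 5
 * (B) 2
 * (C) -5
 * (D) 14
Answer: A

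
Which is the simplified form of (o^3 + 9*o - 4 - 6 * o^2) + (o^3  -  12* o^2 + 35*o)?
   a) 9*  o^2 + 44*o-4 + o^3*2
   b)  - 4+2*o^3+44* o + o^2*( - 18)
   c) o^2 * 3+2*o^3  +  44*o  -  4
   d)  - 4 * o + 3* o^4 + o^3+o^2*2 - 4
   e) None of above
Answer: b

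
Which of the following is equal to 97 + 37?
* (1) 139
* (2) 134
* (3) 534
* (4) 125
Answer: 2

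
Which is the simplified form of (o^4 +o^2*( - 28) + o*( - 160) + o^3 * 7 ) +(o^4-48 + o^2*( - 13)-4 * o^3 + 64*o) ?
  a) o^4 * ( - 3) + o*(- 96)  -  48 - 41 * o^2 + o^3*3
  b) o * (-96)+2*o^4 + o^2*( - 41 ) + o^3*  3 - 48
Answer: b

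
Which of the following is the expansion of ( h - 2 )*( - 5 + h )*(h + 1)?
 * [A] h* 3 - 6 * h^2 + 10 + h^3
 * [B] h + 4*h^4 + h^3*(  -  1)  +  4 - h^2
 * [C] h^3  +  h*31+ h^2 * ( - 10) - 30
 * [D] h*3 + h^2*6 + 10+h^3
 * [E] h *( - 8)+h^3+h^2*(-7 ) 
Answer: A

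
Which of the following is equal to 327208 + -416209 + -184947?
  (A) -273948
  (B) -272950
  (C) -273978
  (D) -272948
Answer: A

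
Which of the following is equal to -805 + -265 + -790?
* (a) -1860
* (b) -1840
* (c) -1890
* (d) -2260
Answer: a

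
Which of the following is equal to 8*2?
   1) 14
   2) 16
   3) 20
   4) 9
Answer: 2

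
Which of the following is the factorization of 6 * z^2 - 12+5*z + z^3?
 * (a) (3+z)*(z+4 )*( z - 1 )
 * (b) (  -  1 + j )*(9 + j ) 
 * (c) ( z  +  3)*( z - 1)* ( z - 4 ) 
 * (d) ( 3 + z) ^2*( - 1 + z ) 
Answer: a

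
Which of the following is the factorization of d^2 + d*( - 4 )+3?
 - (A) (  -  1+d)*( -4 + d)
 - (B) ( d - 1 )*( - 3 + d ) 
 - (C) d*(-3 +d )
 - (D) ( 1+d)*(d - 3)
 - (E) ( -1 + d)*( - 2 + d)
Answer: B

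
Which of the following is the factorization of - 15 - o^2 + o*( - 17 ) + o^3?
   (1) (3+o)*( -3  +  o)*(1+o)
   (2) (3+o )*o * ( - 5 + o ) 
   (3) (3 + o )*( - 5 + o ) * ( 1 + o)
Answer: 3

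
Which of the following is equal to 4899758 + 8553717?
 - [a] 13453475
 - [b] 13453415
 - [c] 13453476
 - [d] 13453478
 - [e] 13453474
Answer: a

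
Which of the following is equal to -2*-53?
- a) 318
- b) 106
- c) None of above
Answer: b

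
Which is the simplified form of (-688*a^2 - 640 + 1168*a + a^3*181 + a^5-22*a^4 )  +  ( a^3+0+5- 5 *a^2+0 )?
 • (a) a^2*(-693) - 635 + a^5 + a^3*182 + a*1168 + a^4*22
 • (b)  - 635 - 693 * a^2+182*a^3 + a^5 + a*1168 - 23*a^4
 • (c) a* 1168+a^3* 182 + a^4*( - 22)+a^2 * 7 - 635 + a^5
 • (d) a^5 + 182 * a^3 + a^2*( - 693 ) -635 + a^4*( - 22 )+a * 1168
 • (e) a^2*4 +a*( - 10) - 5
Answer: d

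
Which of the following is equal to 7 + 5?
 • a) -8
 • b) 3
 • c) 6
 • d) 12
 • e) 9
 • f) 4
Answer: d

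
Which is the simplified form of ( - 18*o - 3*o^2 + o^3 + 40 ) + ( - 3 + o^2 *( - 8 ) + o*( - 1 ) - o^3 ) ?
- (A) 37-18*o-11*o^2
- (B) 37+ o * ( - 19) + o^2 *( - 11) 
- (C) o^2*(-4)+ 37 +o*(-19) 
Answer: B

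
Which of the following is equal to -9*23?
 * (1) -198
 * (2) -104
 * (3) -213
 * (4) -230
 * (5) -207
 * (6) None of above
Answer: 5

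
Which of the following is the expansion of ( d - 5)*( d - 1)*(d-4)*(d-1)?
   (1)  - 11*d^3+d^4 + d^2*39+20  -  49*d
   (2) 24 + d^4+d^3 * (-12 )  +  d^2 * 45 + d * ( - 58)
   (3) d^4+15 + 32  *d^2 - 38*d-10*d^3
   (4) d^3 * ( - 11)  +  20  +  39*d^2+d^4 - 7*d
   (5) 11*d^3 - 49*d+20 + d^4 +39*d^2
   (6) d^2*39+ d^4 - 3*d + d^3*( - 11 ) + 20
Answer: 1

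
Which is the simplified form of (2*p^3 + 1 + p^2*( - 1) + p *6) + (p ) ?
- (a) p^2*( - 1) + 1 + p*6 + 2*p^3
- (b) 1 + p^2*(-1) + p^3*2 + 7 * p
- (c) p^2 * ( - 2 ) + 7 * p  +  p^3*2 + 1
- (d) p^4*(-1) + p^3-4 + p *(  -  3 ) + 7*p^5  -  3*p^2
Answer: b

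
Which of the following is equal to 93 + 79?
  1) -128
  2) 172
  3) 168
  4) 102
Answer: 2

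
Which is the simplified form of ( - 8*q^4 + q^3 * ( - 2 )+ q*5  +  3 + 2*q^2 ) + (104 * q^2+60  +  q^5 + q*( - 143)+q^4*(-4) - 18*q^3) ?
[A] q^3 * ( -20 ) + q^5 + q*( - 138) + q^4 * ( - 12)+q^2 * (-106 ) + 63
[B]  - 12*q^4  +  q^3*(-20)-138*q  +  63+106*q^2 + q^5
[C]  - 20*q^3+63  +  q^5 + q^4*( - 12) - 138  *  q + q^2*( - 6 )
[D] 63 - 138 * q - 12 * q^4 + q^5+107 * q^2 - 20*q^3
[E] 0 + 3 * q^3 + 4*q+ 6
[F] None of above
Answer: B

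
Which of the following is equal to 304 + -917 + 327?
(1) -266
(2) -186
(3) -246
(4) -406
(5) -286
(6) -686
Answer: 5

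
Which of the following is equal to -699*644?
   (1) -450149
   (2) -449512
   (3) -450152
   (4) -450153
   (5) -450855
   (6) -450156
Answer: 6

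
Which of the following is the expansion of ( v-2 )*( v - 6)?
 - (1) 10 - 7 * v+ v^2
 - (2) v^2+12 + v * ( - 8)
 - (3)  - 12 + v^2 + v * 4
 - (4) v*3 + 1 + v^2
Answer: 2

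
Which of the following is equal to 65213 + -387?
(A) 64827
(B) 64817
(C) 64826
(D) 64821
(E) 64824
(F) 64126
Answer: C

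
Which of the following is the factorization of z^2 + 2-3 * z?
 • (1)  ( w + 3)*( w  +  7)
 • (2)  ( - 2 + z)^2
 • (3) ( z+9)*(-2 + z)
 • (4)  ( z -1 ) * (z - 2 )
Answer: 4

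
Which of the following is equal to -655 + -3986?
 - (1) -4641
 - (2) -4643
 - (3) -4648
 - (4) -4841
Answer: 1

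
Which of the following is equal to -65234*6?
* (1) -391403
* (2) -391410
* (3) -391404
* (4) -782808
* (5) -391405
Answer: 3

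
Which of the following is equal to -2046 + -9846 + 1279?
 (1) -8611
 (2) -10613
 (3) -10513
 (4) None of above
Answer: 2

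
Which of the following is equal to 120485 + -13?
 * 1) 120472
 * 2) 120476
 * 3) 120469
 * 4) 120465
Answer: 1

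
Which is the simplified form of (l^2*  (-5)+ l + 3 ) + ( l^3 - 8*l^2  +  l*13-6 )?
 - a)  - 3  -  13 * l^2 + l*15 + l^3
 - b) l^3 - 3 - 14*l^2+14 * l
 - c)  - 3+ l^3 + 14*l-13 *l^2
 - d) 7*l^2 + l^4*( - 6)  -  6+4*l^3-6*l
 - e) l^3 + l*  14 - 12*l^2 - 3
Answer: c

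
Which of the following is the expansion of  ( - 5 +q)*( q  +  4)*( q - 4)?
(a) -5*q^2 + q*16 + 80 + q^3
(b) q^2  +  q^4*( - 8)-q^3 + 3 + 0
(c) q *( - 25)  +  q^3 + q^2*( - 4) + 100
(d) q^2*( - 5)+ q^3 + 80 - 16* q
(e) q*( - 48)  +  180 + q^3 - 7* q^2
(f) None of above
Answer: d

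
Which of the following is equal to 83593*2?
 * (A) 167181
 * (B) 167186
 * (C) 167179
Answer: B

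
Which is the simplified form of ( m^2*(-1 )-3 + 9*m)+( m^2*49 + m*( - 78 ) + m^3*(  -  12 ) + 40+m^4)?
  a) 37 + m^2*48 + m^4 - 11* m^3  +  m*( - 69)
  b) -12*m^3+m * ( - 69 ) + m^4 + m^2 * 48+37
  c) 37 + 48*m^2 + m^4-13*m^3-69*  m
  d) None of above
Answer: b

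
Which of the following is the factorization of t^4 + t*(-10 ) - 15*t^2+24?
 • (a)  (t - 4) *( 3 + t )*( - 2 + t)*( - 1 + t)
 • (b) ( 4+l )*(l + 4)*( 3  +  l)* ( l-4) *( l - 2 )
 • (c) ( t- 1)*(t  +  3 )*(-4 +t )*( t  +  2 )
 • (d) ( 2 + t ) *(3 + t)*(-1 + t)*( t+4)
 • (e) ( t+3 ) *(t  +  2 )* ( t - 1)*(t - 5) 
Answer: c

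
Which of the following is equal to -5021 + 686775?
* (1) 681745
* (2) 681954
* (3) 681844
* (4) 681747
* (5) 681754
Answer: 5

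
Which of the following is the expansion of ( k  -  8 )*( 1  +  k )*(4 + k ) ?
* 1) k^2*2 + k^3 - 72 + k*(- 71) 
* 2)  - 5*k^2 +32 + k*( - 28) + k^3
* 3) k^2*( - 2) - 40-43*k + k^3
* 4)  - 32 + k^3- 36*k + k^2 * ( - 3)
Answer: 4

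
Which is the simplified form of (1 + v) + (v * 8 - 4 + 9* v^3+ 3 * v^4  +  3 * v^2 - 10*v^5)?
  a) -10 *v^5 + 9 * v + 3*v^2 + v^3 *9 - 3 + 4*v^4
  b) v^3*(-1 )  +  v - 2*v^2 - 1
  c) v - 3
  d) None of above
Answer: d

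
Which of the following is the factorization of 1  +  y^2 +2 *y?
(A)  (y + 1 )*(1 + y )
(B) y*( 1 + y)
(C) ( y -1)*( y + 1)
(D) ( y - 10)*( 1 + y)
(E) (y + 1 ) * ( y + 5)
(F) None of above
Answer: A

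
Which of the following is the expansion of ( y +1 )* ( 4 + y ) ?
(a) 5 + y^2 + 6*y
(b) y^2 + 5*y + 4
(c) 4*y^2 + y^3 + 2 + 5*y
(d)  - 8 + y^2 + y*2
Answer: b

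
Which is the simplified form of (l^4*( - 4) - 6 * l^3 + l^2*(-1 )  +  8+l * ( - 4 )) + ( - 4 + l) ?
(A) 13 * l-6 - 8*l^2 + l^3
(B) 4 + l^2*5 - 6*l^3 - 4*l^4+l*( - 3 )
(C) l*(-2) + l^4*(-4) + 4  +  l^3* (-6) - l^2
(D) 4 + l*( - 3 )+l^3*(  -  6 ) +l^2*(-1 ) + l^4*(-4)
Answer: D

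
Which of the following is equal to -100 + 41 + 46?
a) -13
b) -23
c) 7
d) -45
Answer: a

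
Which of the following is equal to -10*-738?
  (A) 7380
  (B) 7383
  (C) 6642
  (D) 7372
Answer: A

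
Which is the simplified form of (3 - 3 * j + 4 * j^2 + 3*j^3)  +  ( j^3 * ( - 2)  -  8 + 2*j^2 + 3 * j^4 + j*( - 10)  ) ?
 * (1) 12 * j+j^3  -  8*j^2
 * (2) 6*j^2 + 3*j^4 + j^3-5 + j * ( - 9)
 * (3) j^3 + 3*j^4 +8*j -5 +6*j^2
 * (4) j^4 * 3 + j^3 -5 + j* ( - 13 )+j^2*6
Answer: 4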